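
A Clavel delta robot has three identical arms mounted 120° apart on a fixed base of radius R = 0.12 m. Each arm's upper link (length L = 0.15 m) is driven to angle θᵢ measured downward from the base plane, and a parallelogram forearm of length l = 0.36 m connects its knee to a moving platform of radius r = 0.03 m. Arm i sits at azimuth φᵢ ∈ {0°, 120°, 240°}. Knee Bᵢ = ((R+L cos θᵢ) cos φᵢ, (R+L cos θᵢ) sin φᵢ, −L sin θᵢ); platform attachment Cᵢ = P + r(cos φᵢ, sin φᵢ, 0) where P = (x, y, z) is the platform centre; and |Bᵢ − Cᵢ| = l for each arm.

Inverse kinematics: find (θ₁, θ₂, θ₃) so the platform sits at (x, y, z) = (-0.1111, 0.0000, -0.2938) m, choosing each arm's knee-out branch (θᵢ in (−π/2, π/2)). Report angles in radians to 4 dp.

θ₁ = 0.7854, θ₂ = 0.0000, θ₃ = 0.0000

rotate P by −φ1: (-0.1111, 0.0000, -0.2938)
  A=0.2011, B=-0.2938, C=(l²−L²−A²−y'²−z²)/(2L)=-0.0655
  γ=atan2(-0.2938,0.2011)=-0.9706;  ψ=arccos(-0.1841)=1.7559;  θ1=γ+ψ≈0.7854
φ2=120.0° → target in arm frame (0.0555, 0.0962)
  A=0.0345, B=-0.2938, C=(l²−L²−A²−y'²−z²)/(2L)=0.0345
  θ2 = atan2(B,A) + arccos(C/0.2958) = 0.0000
rotate P by −φ3: (0.0556, -0.0962, -0.2938)
  A cos θ + B sin θ = C:  0.0344·cos θ + -0.2938·sin θ = 0.0345
  √(A²+B²)=0.2958;  θ3 = -1.4541+1.4540 ≈ 0.0000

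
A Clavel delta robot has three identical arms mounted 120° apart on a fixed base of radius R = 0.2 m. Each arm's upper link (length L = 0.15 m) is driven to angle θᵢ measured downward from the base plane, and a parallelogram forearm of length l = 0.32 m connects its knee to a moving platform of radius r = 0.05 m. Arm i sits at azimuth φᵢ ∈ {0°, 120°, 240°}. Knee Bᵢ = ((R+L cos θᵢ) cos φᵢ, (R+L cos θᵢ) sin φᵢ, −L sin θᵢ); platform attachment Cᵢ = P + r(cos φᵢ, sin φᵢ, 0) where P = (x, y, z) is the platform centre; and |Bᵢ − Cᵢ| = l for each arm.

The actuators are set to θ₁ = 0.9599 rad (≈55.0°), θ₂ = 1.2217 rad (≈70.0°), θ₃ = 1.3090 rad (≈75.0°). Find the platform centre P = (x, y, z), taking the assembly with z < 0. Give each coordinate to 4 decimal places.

S1 = (0.2360·cos0.0°, 0.2360·sin0.0°, -0.1229) = (0.2360, 0.0000, -0.1229)
φ2=120.0°: virtual centre (-0.1007, 0.1743, -0.1410), radius l
arm 3 at φ=240.0°: e+L cos θ3 = 0.1888;  S3 = (-0.0944, -0.1635, -0.1449)
subtract pairs → two planes through P
plane₁₂: -0.6734x+0.3487y+-0.0362z = -0.0104
det = 0.4507;  x = 0.0185+-0.0603z,  y = 0.0059+-0.0128z
quadratic in z: (1.0038)z²+(0.2718)z+(-0.0400)=0, √Δ=0.4841 → z ∈ {-0.3765, 0.1057}; z = -0.3765 (taking z<0)
x = 0.0412, y = 0.0107

(0.0412, 0.0107, -0.3765)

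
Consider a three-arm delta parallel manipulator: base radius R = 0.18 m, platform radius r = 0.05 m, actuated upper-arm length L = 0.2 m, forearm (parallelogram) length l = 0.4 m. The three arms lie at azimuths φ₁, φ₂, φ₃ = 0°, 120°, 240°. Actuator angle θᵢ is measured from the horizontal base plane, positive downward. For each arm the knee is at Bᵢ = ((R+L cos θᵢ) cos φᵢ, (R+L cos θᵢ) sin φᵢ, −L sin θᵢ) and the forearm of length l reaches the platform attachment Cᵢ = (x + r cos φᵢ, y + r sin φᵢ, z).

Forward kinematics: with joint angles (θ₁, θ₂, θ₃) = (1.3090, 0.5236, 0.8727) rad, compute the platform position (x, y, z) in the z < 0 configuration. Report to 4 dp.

(-0.1278, 0.0543, -0.4406)

arm 1 at φ=0.0°: ρ1 = 0.1818;  centre 1 = (0.1818, 0.0000, -0.1932)
centre 2 = (0.3032·cos120.0°, 0.3032·sin120.0°, -0.1000) = (-0.1516, 0.2626, -0.1000)
centre 3 = (0.2586·cos240.0°, 0.2586·sin240.0°, -0.1532) = (-0.1293, -0.2239, -0.1532)
subtract pairs → two planes through P
plane₁₂: -0.6667x+0.5252y+0.1864z = 0.0316
det = 0.6253;  x = -0.0394+0.2006z,  y = 0.0101+-0.1002z
quadratic in z: (1.0503)z²+(0.2956)z+(-0.0737)=0, √Δ=0.6300 → z ∈ {-0.4406, 0.1592}; z = -0.4406 (taking z<0)
x = -0.1278, y = 0.0543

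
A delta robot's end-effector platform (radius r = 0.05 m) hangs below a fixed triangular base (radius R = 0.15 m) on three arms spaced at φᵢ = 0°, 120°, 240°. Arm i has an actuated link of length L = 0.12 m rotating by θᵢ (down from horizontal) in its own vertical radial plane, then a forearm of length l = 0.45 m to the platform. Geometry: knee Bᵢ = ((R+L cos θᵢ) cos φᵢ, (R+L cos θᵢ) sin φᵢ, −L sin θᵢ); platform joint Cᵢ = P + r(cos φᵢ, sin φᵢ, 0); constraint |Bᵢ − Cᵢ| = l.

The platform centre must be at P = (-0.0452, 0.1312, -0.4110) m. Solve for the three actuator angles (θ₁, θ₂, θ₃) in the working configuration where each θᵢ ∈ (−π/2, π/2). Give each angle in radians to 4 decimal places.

φ1=0.0° → target in arm frame (-0.0452, 0.1312)
  e−x'=0.1452;  (l²−L²−(e−x')²−y'²−z²)/2L = -0.0797
  θ1 = atan2(B,A) + arccos(C/0.4359) = 0.5234
arm 2 (φ=120.0°): x'=0.1362, y'=-0.0265
  A=-0.0362, B=-0.4110, C=(l²−L²−A²−y'²−z²)/(2L)=0.0715
  θ2 = atan2(B,A) + arccos(C/0.4126) = -0.2622
φ3=240.0° → target in arm frame (-0.0910, -0.1047)
  A cos θ + B sin θ = C:  0.1910·cos θ + -0.4110·sin θ = -0.1178
  γ=atan2(-0.4110,0.1910)=-1.1357;  ψ=arccos(-0.2600)=1.8338;  θ3=γ+ψ≈0.6981

θ₁ = 0.5234, θ₂ = -0.2622, θ₃ = 0.6981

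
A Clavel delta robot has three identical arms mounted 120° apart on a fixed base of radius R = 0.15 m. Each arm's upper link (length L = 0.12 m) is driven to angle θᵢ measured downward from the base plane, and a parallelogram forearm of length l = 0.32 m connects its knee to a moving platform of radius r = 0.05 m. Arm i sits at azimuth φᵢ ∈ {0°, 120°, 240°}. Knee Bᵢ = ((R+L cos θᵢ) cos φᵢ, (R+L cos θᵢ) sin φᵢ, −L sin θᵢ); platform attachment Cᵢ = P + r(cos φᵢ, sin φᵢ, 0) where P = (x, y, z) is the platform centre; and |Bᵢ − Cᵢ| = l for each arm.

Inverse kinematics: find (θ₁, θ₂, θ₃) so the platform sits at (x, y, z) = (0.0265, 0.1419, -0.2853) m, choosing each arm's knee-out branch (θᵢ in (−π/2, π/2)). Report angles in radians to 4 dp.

φ1=0.0° → target in arm frame (0.0265, 0.1419)
  A=0.0735, B=-0.2853, C=(l²−L²−A²−y'²−z²)/(2L)=-0.0789
  γ=atan2(-0.2853,0.0735)=-1.3187;  ψ=arccos(-0.2678)=1.8419;  θ1=γ+ψ≈0.5232
φ2=120.0° → target in arm frame (0.1096, -0.0939)
  e−x'=-0.0096;  (l²−L²−(e−x')²−y'²−z²)/2L = -0.0096
  θ2 = atan2(B,A) + arccos(C/0.2855) = -0.0001
φ3=240.0° → target in arm frame (-0.1361, -0.0480)
  A=0.2361, B=-0.2853, C=(l²−L²−A²−y'²−z²)/(2L)=-0.2144
  θ3 = atan2(B,A) + arccos(C/0.3703) = 1.3089

θ₁ = 0.5232, θ₂ = -0.0001, θ₃ = 1.3089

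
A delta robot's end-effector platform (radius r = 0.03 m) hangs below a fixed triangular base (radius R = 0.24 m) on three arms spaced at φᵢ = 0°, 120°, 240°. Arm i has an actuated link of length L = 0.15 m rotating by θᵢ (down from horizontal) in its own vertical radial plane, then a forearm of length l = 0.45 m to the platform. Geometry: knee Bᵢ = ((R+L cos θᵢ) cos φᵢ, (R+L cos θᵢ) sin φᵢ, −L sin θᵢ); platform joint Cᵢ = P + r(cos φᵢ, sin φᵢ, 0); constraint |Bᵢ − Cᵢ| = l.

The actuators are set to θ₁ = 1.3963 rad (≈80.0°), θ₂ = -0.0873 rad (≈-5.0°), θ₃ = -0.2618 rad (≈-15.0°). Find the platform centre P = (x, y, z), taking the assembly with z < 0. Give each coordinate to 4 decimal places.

φ1=0.0°: virtual centre (0.2360, 0.0000, -0.1477), radius l
arm 2 at φ=120.0°: ρ2 = 0.3594;  centre 2 = (-0.1797, 0.3113, 0.0131)
arm 3 at φ=240.0°: ρ3 = 0.3549;  centre 3 = (-0.1774, -0.3073, 0.0388)
|centre ₂|²−|centre ₁|² = 0.0518;  |centre ₃|²−|centre ₁|² = 0.0499
linear system: -0.8315x+0.6225y = 0.0518−0.3216z; -0.8270x+-0.6147y = 0.0499−0.3731z
det = 1.0259;  x = -0.0613+0.4191z,  y = 0.0013+0.0432z
quadratic in z: (1.1775)z²+(0.0463)z+(-0.0922)=0, √Δ=0.6608 → z ∈ {-0.3002, 0.2609}; z = -0.3002 (taking z<0)
x = -0.1872, y = -0.0116

(-0.1872, -0.0116, -0.3002)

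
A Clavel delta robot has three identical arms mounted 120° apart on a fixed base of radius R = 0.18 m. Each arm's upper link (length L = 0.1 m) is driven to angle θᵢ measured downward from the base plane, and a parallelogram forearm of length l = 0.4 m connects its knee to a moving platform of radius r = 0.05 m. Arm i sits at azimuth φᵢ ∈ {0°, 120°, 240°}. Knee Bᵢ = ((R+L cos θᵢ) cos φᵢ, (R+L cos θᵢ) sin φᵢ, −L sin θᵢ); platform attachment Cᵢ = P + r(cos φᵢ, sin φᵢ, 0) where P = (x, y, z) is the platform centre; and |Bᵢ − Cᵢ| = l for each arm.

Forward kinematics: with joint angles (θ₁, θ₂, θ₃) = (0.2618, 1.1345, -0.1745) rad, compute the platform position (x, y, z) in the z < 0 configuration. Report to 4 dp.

(0.0318, -0.1323, -0.3492)

arm 1 at φ=0.0°: ρ1 = 0.2266;  S1 = (0.2266, 0.0000, -0.0259)
S2 = (0.1723·cos120.0°, 0.1723·sin120.0°, -0.0906) = (-0.0861, 0.1492, -0.0906)
S3 = (0.2285·cos240.0°, 0.2285·sin240.0°, 0.0174) = (-0.1142, -0.1979, 0.0174)
|S₂|²−|S₁|² = -0.0141;  |S₃|²−|S₁|² = 0.0005
linear system: -0.6254x+0.2984y = -0.0141−-0.1295z; -0.6817x+-0.3957y = 0.0005−0.0865z
det = 0.4509;  x = 0.0121+-0.0564z,  y = -0.0220+0.3157z
quadratic in z: (1.1029)z²+(0.0621)z+(-0.1128)=0, √Δ=0.7082 → z ∈ {-0.3492, 0.2929}; z = -0.3492 (taking z<0)
x = 0.0318, y = -0.1323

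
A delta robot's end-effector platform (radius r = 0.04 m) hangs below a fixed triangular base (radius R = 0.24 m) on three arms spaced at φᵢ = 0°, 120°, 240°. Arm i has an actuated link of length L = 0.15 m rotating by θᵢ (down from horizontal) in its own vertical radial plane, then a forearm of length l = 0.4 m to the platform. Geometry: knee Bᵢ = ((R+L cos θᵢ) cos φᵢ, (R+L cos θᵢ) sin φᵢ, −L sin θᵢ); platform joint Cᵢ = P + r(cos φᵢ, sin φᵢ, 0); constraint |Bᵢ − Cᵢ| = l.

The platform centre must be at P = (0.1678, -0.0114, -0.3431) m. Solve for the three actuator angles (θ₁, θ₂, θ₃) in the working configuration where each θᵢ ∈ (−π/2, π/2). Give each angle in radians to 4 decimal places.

θ₁ = -0.0875, θ₂ = 1.3958, θ₃ = 1.3087

φ1=0.0° → target in arm frame (0.1678, -0.0114)
  A cos θ + B sin θ = C:  0.0322·cos θ + -0.3431·sin θ = 0.0621
  √(A²+B²)=0.3446;  θ1 = -1.4772+1.3897 ≈ -0.0875
φ2=120.0° → target in arm frame (-0.0938, -0.1396)
  A=0.2938, B=-0.3431, C=(l²−L²−A²−y'²−z²)/(2L)=-0.2867
  √(A²+B²)=0.4517;  θ2 = -0.8627+2.2585 ≈ 1.3958
φ3=240.0° → target in arm frame (-0.0740, 0.1510)
  A=0.2740, B=-0.3431, C=(l²−L²−A²−y'²−z²)/(2L)=-0.2604
  √(A²+B²)=0.4391;  θ3 = -0.8969+2.2056 ≈ 1.3087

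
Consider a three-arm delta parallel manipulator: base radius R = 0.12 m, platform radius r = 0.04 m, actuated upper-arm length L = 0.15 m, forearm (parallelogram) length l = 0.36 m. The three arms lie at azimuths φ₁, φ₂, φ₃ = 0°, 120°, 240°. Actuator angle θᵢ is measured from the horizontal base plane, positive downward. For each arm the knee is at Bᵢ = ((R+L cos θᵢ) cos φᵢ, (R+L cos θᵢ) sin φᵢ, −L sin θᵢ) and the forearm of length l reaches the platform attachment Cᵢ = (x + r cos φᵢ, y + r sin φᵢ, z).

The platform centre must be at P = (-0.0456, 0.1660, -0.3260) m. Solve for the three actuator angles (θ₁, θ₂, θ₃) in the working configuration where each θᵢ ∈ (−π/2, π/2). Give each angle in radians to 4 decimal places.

rotate P by −φ1: (-0.0456, 0.1660, -0.3260)
  A cos θ + B sin θ = C:  0.1256·cos θ + -0.3260·sin θ = -0.1417
  √(A²+B²)=0.3494;  θ1 = -1.2030+1.9884 ≈ 0.7854
φ2=120.0° → target in arm frame (0.1666, -0.0435)
  A cos θ + B sin θ = C:  -0.0866·cos θ + -0.3260·sin θ = -0.0285
  √(A²+B²)=0.3373;  θ2 = -1.8303+1.6555 ≈ -0.1748
rotate P by −φ3: (-0.1210, -0.1225, -0.3260)
  A cos θ + B sin θ = C:  0.2010·cos θ + -0.3260·sin θ = -0.1819
  √(A²+B²)=0.3830;  θ3 = -1.0184+2.0657 ≈ 1.0473

θ₁ = 0.7854, θ₂ = -0.1748, θ₃ = 1.0473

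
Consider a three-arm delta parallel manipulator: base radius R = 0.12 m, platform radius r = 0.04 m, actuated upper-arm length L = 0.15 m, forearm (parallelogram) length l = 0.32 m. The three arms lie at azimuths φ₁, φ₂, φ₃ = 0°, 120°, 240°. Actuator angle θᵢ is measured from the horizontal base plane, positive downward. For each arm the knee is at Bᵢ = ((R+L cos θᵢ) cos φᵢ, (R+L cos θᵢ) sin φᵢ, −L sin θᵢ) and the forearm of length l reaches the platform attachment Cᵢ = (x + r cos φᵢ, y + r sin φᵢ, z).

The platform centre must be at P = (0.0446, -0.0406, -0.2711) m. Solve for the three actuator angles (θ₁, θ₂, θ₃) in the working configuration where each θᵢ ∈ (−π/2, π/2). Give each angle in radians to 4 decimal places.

rotate P by −φ1: (0.0446, -0.0406, -0.2711)
  A=0.0354, B=-0.2711, C=(l²−L²−A²−y'²−z²)/(2L)=0.0117
  √(A²+B²)=0.2734;  θ1 = -1.4410+1.5281 ≈ 0.0871
arm 2 (φ=120.0°): x'=-0.0575, y'=-0.0183
  e−x'=0.1375;  (l²−L²−(e−x')²−y'²−z²)/2L = -0.0428
  θ2 = atan2(B,A) + arccos(C/0.3040) = 0.6104
φ3=240.0° → target in arm frame (0.0129, 0.0589)
  A=0.0671, B=-0.2711, C=(l²−L²−A²−y'²−z²)/(2L)=-0.0053
  θ3 = atan2(B,A) + arccos(C/0.2793) = 0.2616

θ₁ = 0.0871, θ₂ = 0.6104, θ₃ = 0.2616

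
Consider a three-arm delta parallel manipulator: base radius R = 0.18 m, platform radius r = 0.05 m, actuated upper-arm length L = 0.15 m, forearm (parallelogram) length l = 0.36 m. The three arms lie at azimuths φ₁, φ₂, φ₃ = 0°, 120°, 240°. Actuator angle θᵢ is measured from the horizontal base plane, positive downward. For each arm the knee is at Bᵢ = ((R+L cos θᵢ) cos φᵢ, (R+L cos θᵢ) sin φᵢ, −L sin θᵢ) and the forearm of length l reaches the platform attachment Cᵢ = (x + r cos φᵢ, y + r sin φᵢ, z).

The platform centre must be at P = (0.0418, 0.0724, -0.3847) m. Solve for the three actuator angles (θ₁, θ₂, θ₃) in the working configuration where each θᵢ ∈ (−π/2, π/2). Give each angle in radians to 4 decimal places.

θ₁ = 0.6981, θ₂ = 0.6981, θ₃ = 1.2216

rotate P by −φ1: (0.0418, 0.0724, -0.3847)
  A cos θ + B sin θ = C:  0.0882·cos θ + -0.3847·sin θ = -0.1797
  √(A²+B²)=0.3947;  θ1 = -1.3454+2.0436 ≈ 0.6981
φ2=120.0° → target in arm frame (0.0418, -0.0724)
  A=0.0882, B=-0.3847, C=(l²−L²−A²−y'²−z²)/(2L)=-0.1797
  θ2 = atan2(B,A) + arccos(C/0.3947) = 0.6981
rotate P by −φ3: (-0.0836, 0.0000, -0.3847)
  e−x'=0.2136;  (l²−L²−(e−x')²−y'²−z²)/2L = -0.2884
  √(A²+B²)=0.4400;  θ3 = -1.0639+2.2855 ≈ 1.2216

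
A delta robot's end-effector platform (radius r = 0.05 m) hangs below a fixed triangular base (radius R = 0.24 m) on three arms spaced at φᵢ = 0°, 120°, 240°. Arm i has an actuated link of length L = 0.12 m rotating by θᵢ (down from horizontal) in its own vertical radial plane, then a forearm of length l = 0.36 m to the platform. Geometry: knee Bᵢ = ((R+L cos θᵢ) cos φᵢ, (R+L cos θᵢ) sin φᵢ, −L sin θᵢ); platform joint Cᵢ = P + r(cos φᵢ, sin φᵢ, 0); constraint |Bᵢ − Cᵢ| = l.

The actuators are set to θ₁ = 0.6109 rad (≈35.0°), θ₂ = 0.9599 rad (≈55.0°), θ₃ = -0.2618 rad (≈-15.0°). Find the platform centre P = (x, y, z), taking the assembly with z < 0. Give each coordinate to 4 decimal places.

(-0.0137, -0.0828, -0.2465)

φ1=0.0°: virtual centre (0.2883, 0.0000, -0.0688), radius l
arm 2 at φ=120.0°: ρ2 = 0.2588;  O2 = (-0.1294, 0.2242, -0.0983)
φ3=240.0°: virtual centre (-0.1530, -0.2649, 0.0311), radius l
subtract pairs → two planes through P
[-0.8354 0.4483 -0.0589]·P = -0.0112;  [-0.8825 -0.5299 0.1998]·P = 0.0067
Cramer: x(z) = 0.0035+0.0696z;  y(z) = -0.0185+0.2611z
sphere 1 gives Az²+Bz+C=0 with A=1.0730, B=0.0884, C=-0.0434;  B²−4AC=0.1941;  roots -0.2465, 0.1641;  negative root z = -0.2465
x = -0.0137, y = -0.0828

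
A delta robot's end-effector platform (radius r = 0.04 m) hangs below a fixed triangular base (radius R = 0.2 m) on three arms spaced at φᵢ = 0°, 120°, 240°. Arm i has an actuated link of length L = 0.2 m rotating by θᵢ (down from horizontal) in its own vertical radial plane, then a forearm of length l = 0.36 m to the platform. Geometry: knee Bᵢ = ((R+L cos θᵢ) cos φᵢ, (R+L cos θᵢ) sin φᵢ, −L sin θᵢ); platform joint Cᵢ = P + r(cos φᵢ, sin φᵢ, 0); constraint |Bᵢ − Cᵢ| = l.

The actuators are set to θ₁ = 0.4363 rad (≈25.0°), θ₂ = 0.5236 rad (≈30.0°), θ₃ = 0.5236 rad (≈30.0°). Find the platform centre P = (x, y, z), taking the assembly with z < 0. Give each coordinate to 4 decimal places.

(0.0094, 0.0000, -0.2240)

S1 = (0.3413·cos0.0°, 0.3413·sin0.0°, -0.0845) = (0.3413, 0.0000, -0.0845)
arm 2 at φ=120.0°: ρ2 = 0.3332;  S2 = (-0.1666, 0.2886, -0.1000)
φ3=240.0°: virtual centre (-0.1666, -0.2886, -0.1000), radius l
|S₂|²−|S₁|² = -0.0026;  |S₃|²−|S₁|² = -0.0026
[-1.0157 0.5771 -0.0310]·P = -0.0026;  [-1.0157 -0.5771 -0.0310]·P = -0.0026
Cramer: x(z) = 0.0025-0.0305z;  y(z) = 0.0000+0.0000z
into |P−S₁|² = l²: 1.0009z² + 0.1897z + -0.0077 = 0;  Δ = 0.0669;  z = -0.2240 or 0.0344 → z<0 root = -0.2240
x = 0.0094, y = 0.0000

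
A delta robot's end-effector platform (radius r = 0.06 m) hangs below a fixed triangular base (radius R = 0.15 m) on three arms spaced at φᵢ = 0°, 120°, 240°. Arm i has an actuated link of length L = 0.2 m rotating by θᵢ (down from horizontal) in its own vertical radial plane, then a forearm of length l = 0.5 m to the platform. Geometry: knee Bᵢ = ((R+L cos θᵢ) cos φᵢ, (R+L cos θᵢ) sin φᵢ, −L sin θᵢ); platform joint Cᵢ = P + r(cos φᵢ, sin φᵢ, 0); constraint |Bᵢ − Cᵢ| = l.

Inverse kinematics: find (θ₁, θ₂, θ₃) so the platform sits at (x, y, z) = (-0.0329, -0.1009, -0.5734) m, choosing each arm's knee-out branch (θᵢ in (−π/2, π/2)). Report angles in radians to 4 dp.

θ₁ = 0.8725, θ₂ = 0.9597, θ₃ = 0.5235

φ1=0.0° → target in arm frame (-0.0329, -0.1009)
  A cos θ + B sin θ = C:  0.1229·cos θ + -0.5734·sin θ = -0.3602
  γ=atan2(-0.5734,0.1229)=-1.3597;  ψ=arccos(-0.6142)=2.2322;  θ1=γ+ψ≈0.8725
rotate P by −φ2: (-0.0709, 0.0789, -0.5734)
  e−x'=0.1609;  (l²−L²−(e−x')²−y'²−z²)/2L = -0.3773
  γ=atan2(-0.5734,0.1609)=-1.2972;  ψ=arccos(-0.6335)=2.2569;  θ2=γ+ψ≈0.9597
arm 3 (φ=240.0°): x'=0.1038, y'=0.0220
  e−x'=-0.0138;  (l²−L²−(e−x')²−y'²−z²)/2L = -0.2987
  γ=atan2(-0.5734,-0.0138)=-1.5949;  ψ=arccos(-0.5207)=2.1185;  θ3=γ+ψ≈0.5235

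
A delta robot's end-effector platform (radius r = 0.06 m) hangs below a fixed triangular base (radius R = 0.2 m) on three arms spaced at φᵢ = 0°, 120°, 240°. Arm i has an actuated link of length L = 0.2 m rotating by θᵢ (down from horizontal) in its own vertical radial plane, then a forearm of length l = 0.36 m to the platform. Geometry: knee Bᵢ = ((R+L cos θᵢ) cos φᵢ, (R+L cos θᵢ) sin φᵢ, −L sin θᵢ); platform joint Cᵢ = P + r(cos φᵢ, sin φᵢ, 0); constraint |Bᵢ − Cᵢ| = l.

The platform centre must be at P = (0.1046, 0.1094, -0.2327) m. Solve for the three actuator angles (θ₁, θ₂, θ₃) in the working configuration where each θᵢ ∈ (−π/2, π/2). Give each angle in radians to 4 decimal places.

φ1=0.0° → target in arm frame (0.1046, 0.1094)
  A=0.0354, B=-0.2327, C=(l²−L²−A²−y'²−z²)/(2L)=0.0556
  θ1 = atan2(B,A) + arccos(C/0.2354) = -0.0874
φ2=120.0° → target in arm frame (0.0424, -0.1453)
  e−x'=0.0976;  (l²−L²−(e−x')²−y'²−z²)/2L = 0.0121
  γ=atan2(-0.2327,0.0976)=-1.1738;  ψ=arccos(0.0478)=1.5230;  θ2=γ+ψ≈0.3492
φ3=240.0° → target in arm frame (-0.1470, 0.0359)
  A cos θ + B sin θ = C:  0.2870·cos θ + -0.2327·sin θ = -0.1206
  γ=atan2(-0.2327,0.2870)=-0.6812;  ψ=arccos(-0.3263)=1.9032;  θ3=γ+ψ≈1.2220

θ₁ = -0.0874, θ₂ = 0.3492, θ₃ = 1.2220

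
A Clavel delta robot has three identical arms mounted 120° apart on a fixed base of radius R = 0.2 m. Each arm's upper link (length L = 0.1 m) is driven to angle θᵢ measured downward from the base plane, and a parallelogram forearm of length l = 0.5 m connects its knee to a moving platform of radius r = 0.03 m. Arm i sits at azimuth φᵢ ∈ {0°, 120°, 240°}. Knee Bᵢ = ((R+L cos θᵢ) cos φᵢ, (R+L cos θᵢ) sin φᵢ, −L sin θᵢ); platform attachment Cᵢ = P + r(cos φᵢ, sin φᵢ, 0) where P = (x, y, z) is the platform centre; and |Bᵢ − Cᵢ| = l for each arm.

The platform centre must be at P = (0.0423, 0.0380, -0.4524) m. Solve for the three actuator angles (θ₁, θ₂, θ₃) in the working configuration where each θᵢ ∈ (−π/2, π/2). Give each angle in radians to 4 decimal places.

rotate P by −φ1: (0.0423, 0.0380, -0.4524)
  A=0.1277, B=-0.4524, C=(l²−L²−A²−y'²−z²)/(2L)=0.0879
  θ1 = atan2(B,A) + arccos(C/0.4701) = 0.0870
φ2=120.0° → target in arm frame (0.0118, -0.0556)
  A=0.1582, B=-0.4524, C=(l²−L²−A²−y'²−z²)/(2L)=0.0360
  √(A²+B²)=0.4793;  θ2 = -1.2343+1.4956 ≈ 0.2613
rotate P by −φ3: (-0.0541, 0.0176, -0.4524)
  A cos θ + B sin θ = C:  0.2241·cos θ + -0.4524·sin θ = -0.0759
  θ3 = atan2(B,A) + arccos(C/0.5048) = 0.6108

θ₁ = 0.0870, θ₂ = 0.2613, θ₃ = 0.6108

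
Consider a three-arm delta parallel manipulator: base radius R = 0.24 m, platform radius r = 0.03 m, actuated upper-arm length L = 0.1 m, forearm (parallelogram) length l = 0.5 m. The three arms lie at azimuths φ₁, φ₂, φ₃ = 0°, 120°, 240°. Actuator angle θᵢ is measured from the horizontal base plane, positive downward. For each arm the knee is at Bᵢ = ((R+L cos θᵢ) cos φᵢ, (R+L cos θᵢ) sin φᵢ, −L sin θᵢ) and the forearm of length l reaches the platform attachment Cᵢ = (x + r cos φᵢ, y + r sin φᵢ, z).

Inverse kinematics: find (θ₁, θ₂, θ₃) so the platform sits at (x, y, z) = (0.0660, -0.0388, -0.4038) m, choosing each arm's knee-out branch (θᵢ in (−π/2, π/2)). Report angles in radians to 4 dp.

θ₁ = -0.3494, θ₂ = 0.6107, θ₃ = 0.1743

arm 1 (φ=0.0°): x'=0.0660, y'=-0.0388
  e−x'=0.1440;  (l²−L²−(e−x')²−y'²−z²)/2L = 0.2735
  θ1 = atan2(B,A) + arccos(C/0.4287) = -0.3494
arm 2 (φ=120.0°): x'=-0.0666, y'=-0.0378
  e−x'=0.2766;  (l²−L²−(e−x')²−y'²−z²)/2L = -0.0049
  √(A²+B²)=0.4895;  θ2 = -0.9702+1.5809 ≈ 0.6107
arm 3 (φ=240.0°): x'=0.0006, y'=0.0766
  e−x'=0.2094;  (l²−L²−(e−x')²−y'²−z²)/2L = 0.1362
  γ=atan2(-0.4038,0.2094)=-1.0924;  ψ=arccos(0.2994)=1.2667;  θ3=γ+ψ≈0.1743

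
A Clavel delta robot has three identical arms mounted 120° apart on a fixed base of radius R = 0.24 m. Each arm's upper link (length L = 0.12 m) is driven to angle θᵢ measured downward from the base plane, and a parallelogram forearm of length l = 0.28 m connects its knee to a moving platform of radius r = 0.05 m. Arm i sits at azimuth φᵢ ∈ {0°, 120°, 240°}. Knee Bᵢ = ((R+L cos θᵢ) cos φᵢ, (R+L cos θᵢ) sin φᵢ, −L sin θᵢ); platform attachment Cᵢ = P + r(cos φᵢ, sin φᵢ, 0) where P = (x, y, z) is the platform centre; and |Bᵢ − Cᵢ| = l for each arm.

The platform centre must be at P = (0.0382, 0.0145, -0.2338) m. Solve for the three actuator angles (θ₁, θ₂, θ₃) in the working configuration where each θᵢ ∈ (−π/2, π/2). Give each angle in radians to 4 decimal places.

θ₁ = 0.7854, θ₂ = 1.1344, θ₃ = 1.3095

φ1=0.0° → target in arm frame (0.0382, 0.0145)
  A=0.1518, B=-0.2338, C=(l²−L²−A²−y'²−z²)/(2L)=-0.0580
  θ1 = atan2(B,A) + arccos(C/0.2788) = 0.7854
rotate P by −φ2: (-0.0065, -0.0403, -0.2338)
  A cos θ + B sin θ = C:  0.1965·cos θ + -0.2338·sin θ = -0.1288
  √(A²+B²)=0.3054;  θ2 = -0.8718+2.0062 ≈ 1.1344
rotate P by −φ3: (-0.0317, 0.0258, -0.2338)
  A=0.2217, B=-0.2338, C=(l²−L²−A²−y'²−z²)/(2L)=-0.1686
  θ3 = atan2(B,A) + arccos(C/0.3222) = 1.3095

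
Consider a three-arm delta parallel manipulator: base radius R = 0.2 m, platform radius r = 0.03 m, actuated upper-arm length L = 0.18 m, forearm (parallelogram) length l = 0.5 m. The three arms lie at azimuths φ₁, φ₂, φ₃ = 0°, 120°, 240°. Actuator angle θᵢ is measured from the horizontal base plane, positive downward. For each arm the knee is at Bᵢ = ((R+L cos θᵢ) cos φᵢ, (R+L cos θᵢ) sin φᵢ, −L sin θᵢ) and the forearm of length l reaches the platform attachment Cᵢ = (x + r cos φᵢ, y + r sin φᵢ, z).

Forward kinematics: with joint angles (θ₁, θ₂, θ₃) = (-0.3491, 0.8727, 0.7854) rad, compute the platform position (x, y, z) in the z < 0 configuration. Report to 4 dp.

arm 1 at φ=0.0°: (R−r)+L cos θ1 = 0.3391;  centre 1 = (0.3391, 0.0000, 0.0616)
φ2=120.0°: virtual centre (-0.1428, 0.2474, -0.1379), radius l
arm 3 at φ=240.0°: (R−r)+L cos θ3 = 0.2973;  centre 3 = (-0.1486, -0.2575, -0.1273)
eliminate P² terms by subtracting sphere 1 from 2 and 3
linear system: -0.9640x+0.4948y = -0.0182−-0.3989z; -0.9756x+-0.5149y = -0.0142−-0.3777z
Cramer: x(z) = 0.0167-0.4007z;  y(z) = -0.0041+0.0256z
into |P−centre ₁|² = l²: 1.1612z² + 0.1350z + -0.1423 = 0;  Δ = 0.6790;  z = -0.4129 or 0.2967 → z<0 root = -0.4129
x = 0.1822, y = -0.0147

(0.1822, -0.0147, -0.4129)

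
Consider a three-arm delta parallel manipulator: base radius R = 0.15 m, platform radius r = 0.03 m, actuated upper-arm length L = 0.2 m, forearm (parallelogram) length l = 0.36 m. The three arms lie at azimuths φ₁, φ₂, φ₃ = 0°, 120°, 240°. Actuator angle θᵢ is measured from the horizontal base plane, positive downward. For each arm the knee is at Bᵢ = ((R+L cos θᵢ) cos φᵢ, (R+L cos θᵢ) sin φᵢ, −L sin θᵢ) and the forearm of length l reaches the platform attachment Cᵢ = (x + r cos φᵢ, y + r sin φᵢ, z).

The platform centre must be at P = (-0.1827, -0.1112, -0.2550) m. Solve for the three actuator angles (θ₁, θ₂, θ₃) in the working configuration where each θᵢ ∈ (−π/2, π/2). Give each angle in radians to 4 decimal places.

φ1=0.0° → target in arm frame (-0.1827, -0.1112)
  e−x'=0.3027;  (l²−L²−(e−x')²−y'²−z²)/2L = -0.1985
  √(A²+B²)=0.3958;  θ1 = -0.7001+2.0963 ≈ 1.3962
rotate P by −φ2: (-0.0050, 0.2138, -0.2550)
  e−x'=0.1250;  (l²−L²−(e−x')²−y'²−z²)/2L = -0.0919
  √(A²+B²)=0.2840;  θ2 = -1.1152+1.9003 ≈ 0.7852
φ3=240.0° → target in arm frame (0.1877, -0.1026)
  A=-0.0677, B=-0.2550, C=(l²−L²−A²−y'²−z²)/(2L)=0.0237
  √(A²+B²)=0.2638;  θ3 = -1.8301+1.4810 ≈ -0.3492

θ₁ = 1.3962, θ₂ = 0.7852, θ₃ = -0.3492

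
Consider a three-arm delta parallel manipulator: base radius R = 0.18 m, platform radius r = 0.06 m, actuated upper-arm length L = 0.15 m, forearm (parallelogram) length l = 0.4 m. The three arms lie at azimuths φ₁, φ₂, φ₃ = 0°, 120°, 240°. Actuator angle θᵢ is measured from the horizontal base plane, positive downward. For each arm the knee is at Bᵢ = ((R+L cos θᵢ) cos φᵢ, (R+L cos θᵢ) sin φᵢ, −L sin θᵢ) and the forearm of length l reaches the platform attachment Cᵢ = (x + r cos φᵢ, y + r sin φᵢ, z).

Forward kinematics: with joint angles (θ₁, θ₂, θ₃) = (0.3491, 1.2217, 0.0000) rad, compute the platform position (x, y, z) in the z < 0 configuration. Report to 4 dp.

O1 = (0.2610·cos0.0°, 0.2610·sin0.0°, -0.0513) = (0.2610, 0.0000, -0.0513)
φ2=120.0°: virtual centre (-0.0857, 0.1484, -0.1410), radius l
O3 = (0.2700·cos240.0°, 0.2700·sin240.0°, 0.0000) = (-0.1350, -0.2338, 0.0000)
|O₂|²−|O₁|² = -0.0215;  |O₃|²−|O₁|² = 0.0022
plane₁₂: -0.6932x+0.2967y+-0.1793z = -0.0215
Cramer: x(z) = 0.0168-0.0955z;  y(z) = -0.0332+0.3811z
quadratic in z: (1.1544)z²+(0.1240)z+(-0.0967)=0, √Δ=0.6795 → z ∈ {-0.3480, 0.2406}; z = -0.3480 (taking z<0)
x = 0.0501, y = -0.1658

(0.0501, -0.1658, -0.3480)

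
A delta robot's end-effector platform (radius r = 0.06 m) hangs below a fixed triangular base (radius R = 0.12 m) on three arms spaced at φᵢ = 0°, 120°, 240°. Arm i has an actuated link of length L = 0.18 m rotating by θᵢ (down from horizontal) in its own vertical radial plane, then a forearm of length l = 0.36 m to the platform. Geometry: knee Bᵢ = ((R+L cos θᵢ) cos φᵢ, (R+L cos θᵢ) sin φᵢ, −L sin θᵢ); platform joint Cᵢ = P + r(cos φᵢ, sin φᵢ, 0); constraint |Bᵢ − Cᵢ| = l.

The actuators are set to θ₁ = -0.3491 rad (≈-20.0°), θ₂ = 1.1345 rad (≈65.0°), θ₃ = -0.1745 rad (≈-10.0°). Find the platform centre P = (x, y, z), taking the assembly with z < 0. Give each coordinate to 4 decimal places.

φ1=0.0°: virtual centre (0.2291, 0.0000, 0.0616), radius l
S2 = (0.1361·cos120.0°, 0.1361·sin120.0°, -0.1631) = (-0.0680, 0.1178, -0.1631)
S3 = (0.2373·cos240.0°, 0.2373·sin240.0°, 0.0313) = (-0.1186, -0.2055, 0.0313)
|S₂|²−|S₁|² = -0.0112;  |S₃|²−|S₁|² = 0.0010
linear system: -0.5944x+0.2357y = -0.0112−-0.4494z; -0.6956x+-0.4110y = 0.0010−-0.0606z
Cramer: x(z) = 0.0107-0.4875z;  y(z) = -0.0205+0.6775z
into |P−S₁|² = l²: 1.6967z² + 0.0621z + -0.0777 = 0;  Δ = 0.5310;  z = -0.2330 or 0.1964 → z<0 root = -0.2330
x = 0.1243, y = -0.1783

(0.1243, -0.1783, -0.2330)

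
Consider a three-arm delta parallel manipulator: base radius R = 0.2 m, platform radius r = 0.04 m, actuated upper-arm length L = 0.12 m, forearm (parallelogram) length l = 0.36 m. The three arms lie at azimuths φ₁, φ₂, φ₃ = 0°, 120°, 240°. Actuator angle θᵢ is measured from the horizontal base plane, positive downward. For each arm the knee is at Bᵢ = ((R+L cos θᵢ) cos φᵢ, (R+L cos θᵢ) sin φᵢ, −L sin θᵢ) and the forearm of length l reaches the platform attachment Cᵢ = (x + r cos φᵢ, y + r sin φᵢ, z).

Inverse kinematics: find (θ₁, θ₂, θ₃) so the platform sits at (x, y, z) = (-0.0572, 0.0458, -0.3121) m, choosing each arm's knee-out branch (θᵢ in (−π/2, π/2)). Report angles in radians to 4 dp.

arm 1 (φ=0.0°): x'=-0.0572, y'=0.0458
  A cos θ + B sin θ = C:  0.2172·cos θ + -0.3121·sin θ = -0.1312
  √(A²+B²)=0.3802;  θ1 = -0.9628+1.9230 ≈ 0.9602
φ2=120.0° → target in arm frame (0.0683, 0.0266)
  A cos θ + B sin θ = C:  0.0917·cos θ + -0.3121·sin θ = 0.0361
  √(A²+B²)=0.3253;  θ2 = -1.2849+1.4595 ≈ 0.1746
φ3=240.0° → target in arm frame (-0.0111, -0.0724)
  A=0.1711, B=-0.3121, C=(l²−L²−A²−y'²−z²)/(2L)=-0.0697
  θ3 = atan2(B,A) + arccos(C/0.3559) = 0.6984

θ₁ = 0.9602, θ₂ = 0.1746, θ₃ = 0.6984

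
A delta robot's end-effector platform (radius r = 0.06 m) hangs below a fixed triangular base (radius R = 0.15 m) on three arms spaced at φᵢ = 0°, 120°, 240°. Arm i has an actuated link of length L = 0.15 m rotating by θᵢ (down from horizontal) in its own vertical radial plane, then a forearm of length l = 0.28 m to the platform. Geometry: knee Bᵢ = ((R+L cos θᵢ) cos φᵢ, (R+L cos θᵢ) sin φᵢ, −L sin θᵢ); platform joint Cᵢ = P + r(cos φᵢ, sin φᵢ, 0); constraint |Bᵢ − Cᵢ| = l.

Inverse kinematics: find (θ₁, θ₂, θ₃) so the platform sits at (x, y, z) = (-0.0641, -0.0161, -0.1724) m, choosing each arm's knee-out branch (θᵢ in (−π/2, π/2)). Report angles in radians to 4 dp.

arm 1 (φ=0.0°): x'=-0.0641, y'=-0.0161
  A cos θ + B sin θ = C:  0.1541·cos θ + -0.1724·sin θ = 0.0072
  θ1 = atan2(B,A) + arccos(C/0.2312) = 0.6981
arm 2 (φ=120.0°): x'=0.0181, y'=0.0636
  A=0.0719, B=-0.1724, C=(l²−L²−A²−y'²−z²)/(2L)=0.0566
  γ=atan2(-0.1724,0.0719)=-1.1757;  ψ=arccos(0.3028)=1.2631;  θ2=γ+ψ≈0.0874
arm 3 (φ=240.0°): x'=0.0460, y'=-0.0475
  A=0.0440, B=-0.1724, C=(l²−L²−A²−y'²−z²)/(2L)=0.0733
  θ3 = atan2(B,A) + arccos(C/0.1779) = -0.1747

θ₁ = 0.6981, θ₂ = 0.0874, θ₃ = -0.1747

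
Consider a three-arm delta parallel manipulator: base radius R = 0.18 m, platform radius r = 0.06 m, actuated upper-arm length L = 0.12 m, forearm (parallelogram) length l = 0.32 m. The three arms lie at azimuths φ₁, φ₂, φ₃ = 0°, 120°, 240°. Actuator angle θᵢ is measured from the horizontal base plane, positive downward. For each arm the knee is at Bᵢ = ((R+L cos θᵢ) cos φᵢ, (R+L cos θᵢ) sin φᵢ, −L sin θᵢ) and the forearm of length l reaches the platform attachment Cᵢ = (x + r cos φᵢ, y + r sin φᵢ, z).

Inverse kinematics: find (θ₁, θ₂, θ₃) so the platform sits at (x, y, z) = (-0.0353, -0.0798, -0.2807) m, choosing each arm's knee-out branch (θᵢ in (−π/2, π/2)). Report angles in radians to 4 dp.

θ₁ = 0.7854, θ₂ = 0.8727, θ₃ = -0.0006

arm 1 (φ=0.0°): x'=-0.0353, y'=-0.0798
  A cos θ + B sin θ = C:  0.1553·cos θ + -0.2807·sin θ = -0.0887
  γ=atan2(-0.2807,0.1553)=-1.0655;  ψ=arccos(-0.2764)=1.8508;  θ1=γ+ψ≈0.7854
arm 2 (φ=120.0°): x'=-0.0515, y'=0.0705
  A=0.1715, B=-0.2807, C=(l²−L²−A²−y'²−z²)/(2L)=-0.1048
  √(A²+B²)=0.3289;  θ2 = -1.0225+1.8951 ≈ 0.8727
rotate P by −φ3: (0.0868, 0.0093, -0.2807)
  A cos θ + B sin θ = C:  0.0332·cos θ + -0.2807·sin θ = 0.0334
  θ3 = atan2(B,A) + arccos(C/0.2827) = -0.0006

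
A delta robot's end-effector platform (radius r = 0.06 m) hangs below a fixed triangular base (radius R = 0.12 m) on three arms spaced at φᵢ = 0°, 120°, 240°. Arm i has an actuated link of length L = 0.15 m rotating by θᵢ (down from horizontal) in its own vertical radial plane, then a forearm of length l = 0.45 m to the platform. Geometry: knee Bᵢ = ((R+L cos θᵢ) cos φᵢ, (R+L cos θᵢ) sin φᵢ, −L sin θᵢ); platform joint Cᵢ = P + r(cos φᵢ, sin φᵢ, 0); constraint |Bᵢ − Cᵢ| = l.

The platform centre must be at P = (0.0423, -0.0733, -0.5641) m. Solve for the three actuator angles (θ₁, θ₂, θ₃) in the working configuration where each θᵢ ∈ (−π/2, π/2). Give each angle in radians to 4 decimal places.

θ₁ = 1.0471, θ₂ = 1.3963, θ₃ = 1.0470

φ1=0.0° → target in arm frame (0.0423, -0.0733)
  A cos θ + B sin θ = C:  0.0177·cos θ + -0.5641·sin θ = -0.4796
  √(A²+B²)=0.5644;  θ1 = -1.5394+2.5865 ≈ 1.0471
arm 2 (φ=120.0°): x'=-0.0846, y'=0.0000
  A cos θ + B sin θ = C:  0.1446·cos θ + -0.5641·sin θ = -0.5304
  θ2 = atan2(B,A) + arccos(C/0.5823) = 1.3963
arm 3 (φ=240.0°): x'=0.0423, y'=0.0733
  A=0.0177, B=-0.5641, C=(l²−L²−A²−y'²−z²)/(2L)=-0.4796
  θ3 = atan2(B,A) + arccos(C/0.5644) = 1.0470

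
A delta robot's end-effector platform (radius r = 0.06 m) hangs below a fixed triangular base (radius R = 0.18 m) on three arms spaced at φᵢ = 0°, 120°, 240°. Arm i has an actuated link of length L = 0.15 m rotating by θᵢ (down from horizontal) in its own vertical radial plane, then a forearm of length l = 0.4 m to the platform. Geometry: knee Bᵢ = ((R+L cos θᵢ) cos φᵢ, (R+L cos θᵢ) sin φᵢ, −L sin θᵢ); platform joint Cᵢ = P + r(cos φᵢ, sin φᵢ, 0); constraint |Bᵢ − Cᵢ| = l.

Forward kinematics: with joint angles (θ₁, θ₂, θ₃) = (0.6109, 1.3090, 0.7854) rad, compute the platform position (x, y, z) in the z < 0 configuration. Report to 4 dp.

S1 = (0.2429·cos0.0°, 0.2429·sin0.0°, -0.0860) = (0.2429, 0.0000, -0.0860)
arm 2 at φ=120.0°: ρ2 = 0.1588;  S2 = (-0.0794, 0.1375, -0.1449)
arm 3 at φ=240.0°: ρ3 = 0.2261;  S3 = (-0.1130, -0.1958, -0.1061)
eliminate P² terms by subtracting sphere 1 from 2 and 3
[-0.6446 0.2751 -0.1177]·P = -0.0202;  [-0.7118 -0.3916 -0.0401]·P = -0.0040
det = 0.4482;  x = 0.0201+-0.1274z,  y = -0.0262+0.1293z
sphere 1 gives Az²+Bz+C=0 with A=1.0330, B=0.2221, C=-0.1023;  B²−4AC=0.4719;  roots -0.4400, 0.2250;  negative root z = -0.4400
x = 0.0762, y = -0.0831

(0.0762, -0.0831, -0.4400)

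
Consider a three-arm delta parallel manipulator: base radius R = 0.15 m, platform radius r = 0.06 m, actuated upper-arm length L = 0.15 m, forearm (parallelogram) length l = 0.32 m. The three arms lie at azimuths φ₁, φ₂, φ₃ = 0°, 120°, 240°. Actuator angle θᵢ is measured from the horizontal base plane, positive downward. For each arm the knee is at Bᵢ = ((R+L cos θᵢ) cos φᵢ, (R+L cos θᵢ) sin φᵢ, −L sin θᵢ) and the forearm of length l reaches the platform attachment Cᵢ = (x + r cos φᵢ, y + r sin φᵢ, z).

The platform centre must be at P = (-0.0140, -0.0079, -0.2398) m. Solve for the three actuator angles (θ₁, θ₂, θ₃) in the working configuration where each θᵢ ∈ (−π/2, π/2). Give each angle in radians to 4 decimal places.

rotate P by −φ1: (-0.0140, -0.0079, -0.2398)
  A cos θ + B sin θ = C:  0.1040·cos θ + -0.2398·sin θ = 0.0384
  θ1 = atan2(B,A) + arccos(C/0.2614) = 0.2618
rotate P by −φ2: (0.0002, 0.0161, -0.2398)
  A cos θ + B sin θ = C:  0.0898·cos θ + -0.2398·sin θ = 0.0469
  θ2 = atan2(B,A) + arccos(C/0.2561) = 0.1743
rotate P by −φ3: (0.0138, -0.0082, -0.2398)
  A=0.0762, B=-0.2398, C=(l²−L²−A²−y'²−z²)/(2L)=0.0551
  γ=atan2(-0.2398,0.0762)=-1.2633;  ψ=arccos(0.2190)=1.3500;  θ3=γ+ψ≈0.0867

θ₁ = 0.2618, θ₂ = 0.1743, θ₃ = 0.0867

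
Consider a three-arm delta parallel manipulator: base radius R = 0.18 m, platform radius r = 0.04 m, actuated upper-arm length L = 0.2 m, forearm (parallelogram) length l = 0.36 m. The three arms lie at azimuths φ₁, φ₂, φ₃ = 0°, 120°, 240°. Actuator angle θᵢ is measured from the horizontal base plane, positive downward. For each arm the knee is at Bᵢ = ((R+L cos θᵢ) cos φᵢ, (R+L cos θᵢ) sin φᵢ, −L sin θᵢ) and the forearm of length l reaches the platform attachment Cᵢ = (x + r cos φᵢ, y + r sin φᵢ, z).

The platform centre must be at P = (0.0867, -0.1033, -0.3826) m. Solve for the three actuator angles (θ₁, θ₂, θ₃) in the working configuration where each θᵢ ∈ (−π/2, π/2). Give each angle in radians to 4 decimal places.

arm 1 (φ=0.0°): x'=0.0867, y'=-0.1033
  e−x'=0.0533;  (l²−L²−(e−x')²−y'²−z²)/2L = -0.1757
  θ1 = atan2(B,A) + arccos(C/0.3863) = 0.6107
φ2=120.0° → target in arm frame (-0.1328, -0.0234)
  A cos θ + B sin θ = C:  0.2728·cos θ + -0.3826·sin θ = -0.3294
  √(A²+B²)=0.4699;  θ2 = -0.9514+2.3476 ≈ 1.3962
arm 3 (φ=240.0°): x'=0.0461, y'=0.1267
  A cos θ + B sin θ = C:  0.0939·cos θ + -0.3826·sin θ = -0.2041
  √(A²+B²)=0.3940;  θ3 = -1.3302+2.1156 ≈ 0.7854

θ₁ = 0.6107, θ₂ = 1.3962, θ₃ = 0.7854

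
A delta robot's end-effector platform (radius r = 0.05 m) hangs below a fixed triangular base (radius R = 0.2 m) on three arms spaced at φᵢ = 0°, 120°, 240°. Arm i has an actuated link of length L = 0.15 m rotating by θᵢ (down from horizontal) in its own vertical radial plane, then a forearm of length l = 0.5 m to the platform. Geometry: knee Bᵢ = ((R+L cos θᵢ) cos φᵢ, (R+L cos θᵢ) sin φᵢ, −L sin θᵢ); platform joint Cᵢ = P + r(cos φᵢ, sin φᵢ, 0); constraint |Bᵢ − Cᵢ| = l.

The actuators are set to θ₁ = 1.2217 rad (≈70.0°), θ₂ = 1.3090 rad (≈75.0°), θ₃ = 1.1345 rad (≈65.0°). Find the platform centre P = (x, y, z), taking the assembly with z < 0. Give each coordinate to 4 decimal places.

(0.0000, -0.0259, -0.5979)

S1 = (0.2013·cos0.0°, 0.2013·sin0.0°, -0.1410) = (0.2013, 0.0000, -0.1410)
arm 2 at φ=120.0°: e+L cos θ2 = 0.1888;  S2 = (-0.0944, 0.1635, -0.1449)
φ3=240.0°: virtual centre (-0.1067, -0.1848, -0.1359), radius l
subtract pairs → two planes through P
linear system: -0.5914x+0.3271y = -0.0037−-0.0079z; -0.6160x+-0.3696y = 0.0036−0.0100z
det = 0.4201;  x = 0.0005+0.0009z,  y = -0.0106+0.0256z
into |P−S₁|² = l²: 1.0007z² + 0.2810z + -0.1897 = 0;  Δ = 0.8382;  z = -0.5979 or 0.3171 → z<0 root = -0.5979
x = 0.0000, y = -0.0259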